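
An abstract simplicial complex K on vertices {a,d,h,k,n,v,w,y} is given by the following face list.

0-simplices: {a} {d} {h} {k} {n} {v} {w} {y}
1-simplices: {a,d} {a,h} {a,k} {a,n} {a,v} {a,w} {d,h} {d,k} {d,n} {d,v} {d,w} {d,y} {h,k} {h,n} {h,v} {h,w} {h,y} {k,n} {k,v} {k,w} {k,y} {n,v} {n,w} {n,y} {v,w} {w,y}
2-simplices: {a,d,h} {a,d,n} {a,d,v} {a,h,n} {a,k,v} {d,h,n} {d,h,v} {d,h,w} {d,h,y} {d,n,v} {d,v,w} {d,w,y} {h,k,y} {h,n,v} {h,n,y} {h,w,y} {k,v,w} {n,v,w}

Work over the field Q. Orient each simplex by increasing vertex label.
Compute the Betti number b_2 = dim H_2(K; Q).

n_0=8 n_1=26 n_2=18  [Q]
∂1: piv[ad,ah,ak,an,av,aw,dy] rk=7  ker:dh,dk,dn,dv,dw,hk,hn,hv,hw,hy,kn,kv,kw,ky,nv,nw,ny,vw,wy
∂2: piv[adh,adn,adv,ahn,akv,dhv,dhw,dhy,dnv,dvw,dwy,hky,hny,kvw,nvw] rk=15  ker:dhn,hnv,hwy
b_2=(18−15)−0=3

b_2=3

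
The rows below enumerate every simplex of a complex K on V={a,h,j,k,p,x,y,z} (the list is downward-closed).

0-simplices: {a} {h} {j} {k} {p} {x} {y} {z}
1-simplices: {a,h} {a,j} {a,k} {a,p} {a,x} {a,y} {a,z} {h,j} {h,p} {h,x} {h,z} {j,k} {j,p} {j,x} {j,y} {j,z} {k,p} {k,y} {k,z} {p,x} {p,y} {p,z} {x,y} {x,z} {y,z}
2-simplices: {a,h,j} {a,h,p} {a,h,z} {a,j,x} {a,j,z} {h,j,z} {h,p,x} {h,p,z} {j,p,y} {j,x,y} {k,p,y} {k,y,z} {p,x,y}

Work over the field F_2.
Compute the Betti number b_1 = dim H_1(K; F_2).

n_0=8 n_1=25 n_2=13  [Z2]
∂1: piv[ah,aj,ak,ap,ax,ay,az] rk=7  ker:hj,hp,hx,hz,jk,jp,jx,jy,jz,kp,ky,kz,px,py,pz,xy,xz,yz
∂2: piv[ahj,ahp,ahz,ajx,ajz,hpx,hpz,jpy,jxy,kpy,kyz,pxy] rk=12  ker:hjz
b_1=(25−7)−12=6

b_1=6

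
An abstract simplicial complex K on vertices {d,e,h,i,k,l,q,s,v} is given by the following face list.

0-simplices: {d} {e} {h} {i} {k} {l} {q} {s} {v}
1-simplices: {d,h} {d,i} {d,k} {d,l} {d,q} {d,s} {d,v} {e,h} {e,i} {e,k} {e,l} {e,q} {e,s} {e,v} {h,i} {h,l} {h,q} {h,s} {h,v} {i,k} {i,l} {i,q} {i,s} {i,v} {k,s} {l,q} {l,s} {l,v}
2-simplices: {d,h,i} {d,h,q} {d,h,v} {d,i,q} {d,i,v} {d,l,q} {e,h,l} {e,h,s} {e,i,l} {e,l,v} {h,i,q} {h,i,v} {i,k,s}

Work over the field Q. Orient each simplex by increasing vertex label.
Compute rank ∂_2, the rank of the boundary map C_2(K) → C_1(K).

n_0=9 n_1=28 n_2=13  [Q]
∂1: piv[dh,di,dk,dl,dq,ds,dv,eh] rk=8  ker:ei,ek,el,eq,es,ev,hi,hl,hq,hs,hv,ik,il,iq,is,iv,ks,lq,ls,lv
∂2: piv[dhi,dhq,dhv,diq,div,dlq,ehl,ehs,eil,elv,iks] rk=11  ker:hiq,hiv
rk∂_2=11

rank∂_2=11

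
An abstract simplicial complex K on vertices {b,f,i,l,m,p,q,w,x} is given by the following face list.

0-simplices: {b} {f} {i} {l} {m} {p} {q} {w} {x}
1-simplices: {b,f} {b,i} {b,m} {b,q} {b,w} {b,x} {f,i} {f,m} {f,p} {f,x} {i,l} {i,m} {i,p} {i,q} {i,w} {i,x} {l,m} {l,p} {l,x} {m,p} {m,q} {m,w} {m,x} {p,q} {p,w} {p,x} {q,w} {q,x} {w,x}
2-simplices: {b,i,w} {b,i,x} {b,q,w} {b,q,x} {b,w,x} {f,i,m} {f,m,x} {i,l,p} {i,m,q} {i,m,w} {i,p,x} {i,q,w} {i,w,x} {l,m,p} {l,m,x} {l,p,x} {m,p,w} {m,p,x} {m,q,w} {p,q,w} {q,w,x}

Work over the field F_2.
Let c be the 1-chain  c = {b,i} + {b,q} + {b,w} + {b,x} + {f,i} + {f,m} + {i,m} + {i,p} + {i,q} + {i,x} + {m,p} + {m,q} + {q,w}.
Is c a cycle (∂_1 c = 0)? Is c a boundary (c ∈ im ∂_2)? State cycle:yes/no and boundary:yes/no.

n_0=9 n_1=29 n_2=21  [Z2]
∂1: piv[bf,bi,bm,bq,bw,bx,fp,il] rk=8  ker:fi,fm,fx,im,ip,iq,iw,ix,lm,lp,lx,mp,mq,mw,mx,pq,pw,px,qw,qx,wx
∂2: piv[biw,bix,bqw,bqx,bwx,fim,fmx,ilp,imq,imw,ipx,iqw,lmp,lmx,lpx,mpw,pqw] rk=17  ker:iwx,mpx,mqw,qwx
∂1c = 0
c vs im∂2: residual ≠ 0 ⇒ not boundary

cycle:yes boundary:no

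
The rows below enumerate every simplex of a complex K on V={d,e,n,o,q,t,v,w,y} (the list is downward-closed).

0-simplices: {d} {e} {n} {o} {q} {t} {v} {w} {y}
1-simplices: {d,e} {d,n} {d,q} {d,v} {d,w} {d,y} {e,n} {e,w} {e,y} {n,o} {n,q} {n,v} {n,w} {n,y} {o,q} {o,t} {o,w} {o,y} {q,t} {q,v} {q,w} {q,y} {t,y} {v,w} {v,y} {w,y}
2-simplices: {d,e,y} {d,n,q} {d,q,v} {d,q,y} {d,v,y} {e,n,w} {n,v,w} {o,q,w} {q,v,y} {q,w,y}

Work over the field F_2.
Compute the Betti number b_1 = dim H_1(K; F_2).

n_0=9 n_1=26 n_2=10  [Z2]
∂1: piv[de,dn,dq,dv,dw,dy,no,ot] rk=8  ker:en,ew,ey,nq,nv,nw,ny,oq,ow,oy,qt,qv,qw,qy,ty,vw,vy,wy
∂2: piv[dey,dnq,dqv,dqy,dvy,enw,nvw,oqw,qwy] rk=9  ker:qvy
b_1=(26−8)−9=9

b_1=9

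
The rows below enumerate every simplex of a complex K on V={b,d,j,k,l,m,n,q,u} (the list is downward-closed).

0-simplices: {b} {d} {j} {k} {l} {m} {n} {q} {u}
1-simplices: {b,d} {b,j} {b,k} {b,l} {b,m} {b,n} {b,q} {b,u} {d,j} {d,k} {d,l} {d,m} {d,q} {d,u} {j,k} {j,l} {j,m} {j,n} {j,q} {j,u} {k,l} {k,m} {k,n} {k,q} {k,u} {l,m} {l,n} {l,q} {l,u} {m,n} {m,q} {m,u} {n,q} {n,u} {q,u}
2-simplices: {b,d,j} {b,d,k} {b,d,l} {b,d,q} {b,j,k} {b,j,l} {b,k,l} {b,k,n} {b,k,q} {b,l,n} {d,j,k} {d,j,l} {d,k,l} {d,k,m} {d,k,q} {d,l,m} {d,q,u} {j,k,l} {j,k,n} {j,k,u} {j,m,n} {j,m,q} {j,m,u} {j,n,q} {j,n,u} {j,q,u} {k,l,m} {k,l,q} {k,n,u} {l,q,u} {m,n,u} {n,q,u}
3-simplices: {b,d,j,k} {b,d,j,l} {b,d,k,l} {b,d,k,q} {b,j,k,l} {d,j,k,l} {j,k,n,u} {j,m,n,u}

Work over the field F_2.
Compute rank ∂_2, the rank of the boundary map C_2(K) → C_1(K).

n_0=9 n_1=35 n_2=32 n_3=8  [Z2]
∂1: piv[bd,bj,bk,bl,bm,bn,bq,bu] rk=8  ker:dj,dk,dl,dm,dq,du,jk,jl,jm,jn,jq,ju,kl,km,kn,kq,ku,lm,ln,lq,lu,mn,mq,mu,nq,nu,qu
∂2: piv[bdj,bdk,bdl,bdq,bjk,bjl,bkl,bkn,bkq,bln,dkm,dlm,dqu,jkn,jku,jmn,jmq,jmu,jnq,jnu,jqu,klq,lqu] rk=23  ker:djk,djl,dkl,dkq,jkl,klm,knu,mnu,nqu
∂3: piv[bdjk,bdjl,bdkl,bdkq,bjkl,jknu,jmnu] rk=7  ker:djkl
rk∂_2=23

rank∂_2=23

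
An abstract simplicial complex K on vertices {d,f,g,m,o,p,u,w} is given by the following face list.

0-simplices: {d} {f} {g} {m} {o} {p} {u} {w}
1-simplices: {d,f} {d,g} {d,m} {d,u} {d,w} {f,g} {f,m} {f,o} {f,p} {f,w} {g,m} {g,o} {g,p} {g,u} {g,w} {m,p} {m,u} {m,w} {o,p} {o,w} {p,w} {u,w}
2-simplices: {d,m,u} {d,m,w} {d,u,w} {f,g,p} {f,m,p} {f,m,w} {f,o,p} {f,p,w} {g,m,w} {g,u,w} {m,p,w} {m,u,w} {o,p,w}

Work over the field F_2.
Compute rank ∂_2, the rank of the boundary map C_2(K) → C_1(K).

rank∂_2=11

n_0=8 n_1=22 n_2=13  [Z2]
∂1: piv[df,dg,dm,du,dw,fo,fp] rk=7  ker:fg,fm,fw,gm,go,gp,gu,gw,mp,mu,mw,op,ow,pw,uw
∂2: piv[dmu,dmw,duw,fgp,fmp,fmw,fop,fpw,gmw,guw,opw] rk=11  ker:mpw,muw
rk∂_2=11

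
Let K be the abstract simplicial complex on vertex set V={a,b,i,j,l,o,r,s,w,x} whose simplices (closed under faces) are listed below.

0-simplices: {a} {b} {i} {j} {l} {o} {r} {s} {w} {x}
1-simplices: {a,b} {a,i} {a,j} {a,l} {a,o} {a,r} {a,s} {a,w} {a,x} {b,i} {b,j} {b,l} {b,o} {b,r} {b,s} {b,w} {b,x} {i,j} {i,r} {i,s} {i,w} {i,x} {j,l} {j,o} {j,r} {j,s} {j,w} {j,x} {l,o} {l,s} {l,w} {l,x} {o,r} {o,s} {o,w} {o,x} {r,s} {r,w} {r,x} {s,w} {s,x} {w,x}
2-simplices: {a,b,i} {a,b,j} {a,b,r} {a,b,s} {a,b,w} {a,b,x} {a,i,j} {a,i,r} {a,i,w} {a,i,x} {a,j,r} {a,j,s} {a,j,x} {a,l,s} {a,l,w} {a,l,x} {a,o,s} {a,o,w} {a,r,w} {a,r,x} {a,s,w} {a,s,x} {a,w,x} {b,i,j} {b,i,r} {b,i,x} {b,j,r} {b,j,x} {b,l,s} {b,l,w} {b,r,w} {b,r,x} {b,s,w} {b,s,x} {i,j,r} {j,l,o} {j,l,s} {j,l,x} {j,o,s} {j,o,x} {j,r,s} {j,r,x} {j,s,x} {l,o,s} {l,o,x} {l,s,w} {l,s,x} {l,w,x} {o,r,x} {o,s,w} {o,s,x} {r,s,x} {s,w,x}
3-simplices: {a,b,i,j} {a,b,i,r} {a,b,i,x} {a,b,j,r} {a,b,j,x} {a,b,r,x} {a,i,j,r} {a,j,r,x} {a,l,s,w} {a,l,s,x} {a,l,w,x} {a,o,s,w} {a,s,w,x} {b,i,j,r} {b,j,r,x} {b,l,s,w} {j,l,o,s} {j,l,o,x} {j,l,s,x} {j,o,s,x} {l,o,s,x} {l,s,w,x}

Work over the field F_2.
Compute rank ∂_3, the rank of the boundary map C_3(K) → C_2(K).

rank∂_3=18

n_0=10 n_1=42 n_2=53 n_3=22  [Z2]
∂1: piv[ab,ai,aj,al,ao,ar,as,aw,ax] rk=9  ker:bi,bj,bl,bo,br,bs,bw,bx,ij,ir,is,iw,ix,jl,jo,jr,js,jw,jx,lo,ls,lw,lx,or,os,ow,ox,rs,rw,rx,sw,sx,wx
∂2: piv[abi,abj,abr,abs,abw,abx,aij,air,aiw,aix,ajr,ajs,ajx,als,alw,alx,aos,aow,arw,arx,asw,asx,awx,bls,jlo,jls,jos,jox,jrs,orx] rk=30  ker:bij,bir,bix,bjr,bjx,blw,brw,brx,bsw,bsx,ijr,jlx,jrx,jsx,los,lox,lsw,lsx,lwx,osw,osx,rsx,swx
∂3: piv[abij,abir,abix,abjr,abjx,abrx,aijr,ajrx,alsw,alsx,alwx,aosw,aswx,blsw,jlos,jlox,jlsx,josx] rk=18  ker:bijr,bjrx,losx,lswx
rk∂_3=18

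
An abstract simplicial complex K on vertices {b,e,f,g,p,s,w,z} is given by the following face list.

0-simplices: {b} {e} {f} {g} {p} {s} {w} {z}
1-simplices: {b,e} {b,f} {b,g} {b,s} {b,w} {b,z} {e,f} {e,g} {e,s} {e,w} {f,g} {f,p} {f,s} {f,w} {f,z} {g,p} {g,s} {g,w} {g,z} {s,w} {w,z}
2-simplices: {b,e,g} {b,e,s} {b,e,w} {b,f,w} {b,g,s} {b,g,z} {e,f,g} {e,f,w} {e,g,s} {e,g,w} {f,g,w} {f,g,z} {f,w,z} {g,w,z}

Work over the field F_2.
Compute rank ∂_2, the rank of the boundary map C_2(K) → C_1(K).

n_0=8 n_1=21 n_2=14  [Z2]
∂1: piv[be,bf,bg,bs,bw,bz,fp] rk=7  ker:ef,eg,es,ew,fg,fs,fw,fz,gp,gs,gw,gz,sw,wz
∂2: piv[beg,bes,bew,bfw,bgs,bgz,efg,efw,egw,fgz,fwz] rk=11  ker:egs,fgw,gwz
rk∂_2=11

rank∂_2=11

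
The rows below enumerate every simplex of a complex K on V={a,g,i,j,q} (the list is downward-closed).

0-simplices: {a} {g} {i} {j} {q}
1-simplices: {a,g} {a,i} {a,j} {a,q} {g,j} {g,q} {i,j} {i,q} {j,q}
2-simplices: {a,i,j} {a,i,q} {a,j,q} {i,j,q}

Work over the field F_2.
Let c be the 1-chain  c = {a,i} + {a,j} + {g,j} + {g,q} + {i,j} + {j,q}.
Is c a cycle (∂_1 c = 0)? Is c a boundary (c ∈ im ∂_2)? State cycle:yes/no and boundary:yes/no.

cycle:yes boundary:no

n_0=5 n_1=9 n_2=4  [Z2]
∂1: piv[ag,ai,aj,aq] rk=4  ker:gj,gq,ij,iq,jq
∂2: piv[aij,aiq,ajq] rk=3  ker:ijq
∂1c = 0
c vs im∂2: residual ≠ 0 ⇒ not boundary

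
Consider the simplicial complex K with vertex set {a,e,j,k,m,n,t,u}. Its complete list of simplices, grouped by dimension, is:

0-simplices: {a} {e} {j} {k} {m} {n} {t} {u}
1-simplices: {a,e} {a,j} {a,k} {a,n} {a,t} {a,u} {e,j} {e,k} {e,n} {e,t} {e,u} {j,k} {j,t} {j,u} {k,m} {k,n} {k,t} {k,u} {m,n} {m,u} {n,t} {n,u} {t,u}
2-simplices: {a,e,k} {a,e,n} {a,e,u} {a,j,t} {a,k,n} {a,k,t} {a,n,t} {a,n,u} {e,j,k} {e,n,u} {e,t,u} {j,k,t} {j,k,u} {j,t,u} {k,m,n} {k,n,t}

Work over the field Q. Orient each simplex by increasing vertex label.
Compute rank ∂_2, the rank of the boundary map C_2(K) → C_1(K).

rank∂_2=14

n_0=8 n_1=23 n_2=16  [Q]
∂1: piv[ae,aj,ak,an,at,au,km] rk=7  ker:ej,ek,en,et,eu,jk,jt,ju,kn,kt,ku,mn,mu,nt,nu,tu
∂2: piv[aek,aen,aeu,ajt,akn,akt,ant,anu,ejk,etu,jkt,jku,jtu,kmn] rk=14  ker:enu,knt
rk∂_2=14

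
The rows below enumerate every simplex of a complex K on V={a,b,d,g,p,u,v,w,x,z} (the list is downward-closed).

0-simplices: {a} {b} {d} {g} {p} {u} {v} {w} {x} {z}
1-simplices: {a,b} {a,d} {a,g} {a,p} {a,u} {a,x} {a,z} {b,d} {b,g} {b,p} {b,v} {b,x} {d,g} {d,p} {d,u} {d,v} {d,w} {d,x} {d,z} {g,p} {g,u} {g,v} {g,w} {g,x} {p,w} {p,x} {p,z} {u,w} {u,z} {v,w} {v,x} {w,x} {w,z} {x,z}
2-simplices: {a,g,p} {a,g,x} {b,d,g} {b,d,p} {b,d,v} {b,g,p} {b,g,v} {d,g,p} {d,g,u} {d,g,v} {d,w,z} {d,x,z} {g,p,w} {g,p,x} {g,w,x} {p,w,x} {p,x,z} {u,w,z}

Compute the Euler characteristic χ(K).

n_0=10 n_1=34 n_2=18
χ=+10−34+18=-6

χ(K)=-6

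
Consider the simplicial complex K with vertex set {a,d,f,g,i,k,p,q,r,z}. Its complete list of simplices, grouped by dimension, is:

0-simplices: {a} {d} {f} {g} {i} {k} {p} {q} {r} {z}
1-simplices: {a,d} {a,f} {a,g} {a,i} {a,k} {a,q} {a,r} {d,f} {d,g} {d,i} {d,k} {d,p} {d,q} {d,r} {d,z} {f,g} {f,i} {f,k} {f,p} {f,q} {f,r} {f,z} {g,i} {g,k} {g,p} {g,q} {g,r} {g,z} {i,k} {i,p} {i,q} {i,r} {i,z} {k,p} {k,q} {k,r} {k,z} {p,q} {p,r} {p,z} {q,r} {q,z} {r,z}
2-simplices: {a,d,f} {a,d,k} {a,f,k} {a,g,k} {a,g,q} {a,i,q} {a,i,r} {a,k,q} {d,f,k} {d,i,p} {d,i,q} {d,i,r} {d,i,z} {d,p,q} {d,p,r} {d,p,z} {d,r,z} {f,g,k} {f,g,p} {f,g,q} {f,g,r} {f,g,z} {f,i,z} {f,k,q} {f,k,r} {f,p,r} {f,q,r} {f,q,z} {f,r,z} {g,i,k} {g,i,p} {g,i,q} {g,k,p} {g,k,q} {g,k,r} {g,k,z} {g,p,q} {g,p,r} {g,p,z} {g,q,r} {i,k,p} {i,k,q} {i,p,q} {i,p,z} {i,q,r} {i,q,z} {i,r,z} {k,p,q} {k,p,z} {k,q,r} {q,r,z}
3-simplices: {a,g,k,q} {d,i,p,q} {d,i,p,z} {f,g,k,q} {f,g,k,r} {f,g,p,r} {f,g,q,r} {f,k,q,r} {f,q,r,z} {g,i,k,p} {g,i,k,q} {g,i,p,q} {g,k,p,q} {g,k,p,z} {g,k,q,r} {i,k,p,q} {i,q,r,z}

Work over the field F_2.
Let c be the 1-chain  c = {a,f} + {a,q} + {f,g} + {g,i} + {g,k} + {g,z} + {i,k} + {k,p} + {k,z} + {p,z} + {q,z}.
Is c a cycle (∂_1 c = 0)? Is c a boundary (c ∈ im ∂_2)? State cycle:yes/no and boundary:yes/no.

cycle:yes boundary:yes

n_0=10 n_1=43 n_2=51 n_3=17  [Z2]
∂1: piv[ad,af,ag,ai,ak,aq,ar,dp,dz] rk=9  ker:df,dg,di,dk,dq,dr,fg,fi,fk,fp,fq,fr,fz,gi,gk,gp,gq,gr,gz,ik,ip,iq,ir,iz,kp,kq,kr,kz,pq,pr,pz,qr,qz,rz
∂2: piv[adf,adk,afk,agk,agq,aiq,air,akq,dip,diq,dir,diz,dpq,dpr,dpz,drz,fgk,fgp,fgq,fgr,fgz,fiz,fkr,fpr,fqr,fqz,frz,gik,gip,giq,gkp,gkz] rk=32  ker:dfk,fkq,gkq,gkr,gpq,gpr,gpz,gqr,ikp,ikq,ipq,ipz,iqr,iqz,irz,kpq,kpz,kqr,qrz
∂3: piv[agkq,dipq,dipz,fgkq,fgkr,fgpr,fgqr,fkqr,fqrz,gikp,gikq,gipq,gkpq,gkpz,iqrz] rk=15  ker:gkqr,ikpq
∂1c = 0
c vs im∂2: reduces to 0 ⇒ boundary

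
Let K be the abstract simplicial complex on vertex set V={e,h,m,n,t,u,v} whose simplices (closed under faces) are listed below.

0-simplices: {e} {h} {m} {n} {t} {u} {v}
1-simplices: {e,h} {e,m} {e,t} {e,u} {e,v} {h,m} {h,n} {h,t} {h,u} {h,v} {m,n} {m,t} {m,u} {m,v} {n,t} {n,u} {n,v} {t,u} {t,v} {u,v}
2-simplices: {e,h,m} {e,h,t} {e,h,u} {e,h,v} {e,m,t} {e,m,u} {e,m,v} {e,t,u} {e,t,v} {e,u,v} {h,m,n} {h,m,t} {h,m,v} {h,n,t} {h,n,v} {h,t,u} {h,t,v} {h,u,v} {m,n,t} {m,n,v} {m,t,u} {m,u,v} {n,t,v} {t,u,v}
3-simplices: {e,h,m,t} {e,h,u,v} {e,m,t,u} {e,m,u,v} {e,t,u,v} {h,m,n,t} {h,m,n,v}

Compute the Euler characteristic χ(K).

n_0=7 n_1=20 n_2=24 n_3=7
χ=+7−20+24−7=4

χ(K)=4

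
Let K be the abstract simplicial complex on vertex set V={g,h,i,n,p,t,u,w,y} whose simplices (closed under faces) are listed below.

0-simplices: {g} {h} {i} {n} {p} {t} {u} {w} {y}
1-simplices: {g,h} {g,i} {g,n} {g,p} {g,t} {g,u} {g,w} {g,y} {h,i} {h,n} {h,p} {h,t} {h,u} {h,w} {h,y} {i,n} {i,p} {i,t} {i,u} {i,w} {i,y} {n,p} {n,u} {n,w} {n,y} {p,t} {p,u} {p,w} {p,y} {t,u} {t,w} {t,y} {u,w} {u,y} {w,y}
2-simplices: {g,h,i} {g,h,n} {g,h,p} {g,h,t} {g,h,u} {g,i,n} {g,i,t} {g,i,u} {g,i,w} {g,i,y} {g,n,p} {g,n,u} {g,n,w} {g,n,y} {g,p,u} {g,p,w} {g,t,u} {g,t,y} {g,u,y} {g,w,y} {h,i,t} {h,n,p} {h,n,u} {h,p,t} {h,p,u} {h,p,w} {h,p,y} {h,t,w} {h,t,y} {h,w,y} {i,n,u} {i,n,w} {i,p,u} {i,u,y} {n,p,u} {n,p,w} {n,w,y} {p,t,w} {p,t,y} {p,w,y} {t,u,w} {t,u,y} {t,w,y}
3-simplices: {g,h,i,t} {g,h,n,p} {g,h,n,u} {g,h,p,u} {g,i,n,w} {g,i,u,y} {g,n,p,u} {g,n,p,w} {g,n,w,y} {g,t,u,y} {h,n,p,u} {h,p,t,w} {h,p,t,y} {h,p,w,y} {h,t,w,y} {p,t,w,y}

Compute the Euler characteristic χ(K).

n_0=9 n_1=35 n_2=43 n_3=16
χ=+9−35+43−16=1

χ(K)=1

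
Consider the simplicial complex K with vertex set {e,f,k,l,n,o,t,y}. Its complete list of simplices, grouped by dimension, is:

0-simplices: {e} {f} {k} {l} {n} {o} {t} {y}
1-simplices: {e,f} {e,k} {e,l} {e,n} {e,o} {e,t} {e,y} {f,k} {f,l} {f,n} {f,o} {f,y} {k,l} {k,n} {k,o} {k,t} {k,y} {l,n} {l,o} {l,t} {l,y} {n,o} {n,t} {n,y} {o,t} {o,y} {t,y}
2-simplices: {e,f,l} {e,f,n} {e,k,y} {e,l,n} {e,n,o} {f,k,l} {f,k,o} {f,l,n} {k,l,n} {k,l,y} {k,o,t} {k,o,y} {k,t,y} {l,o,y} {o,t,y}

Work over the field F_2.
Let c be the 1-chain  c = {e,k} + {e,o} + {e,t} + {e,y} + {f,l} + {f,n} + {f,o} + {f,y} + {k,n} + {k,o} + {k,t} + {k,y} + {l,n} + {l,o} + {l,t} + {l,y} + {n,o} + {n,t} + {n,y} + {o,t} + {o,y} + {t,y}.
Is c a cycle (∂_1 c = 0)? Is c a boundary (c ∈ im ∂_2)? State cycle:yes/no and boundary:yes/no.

n_0=8 n_1=27 n_2=15  [Z2]
∂1: piv[ef,ek,el,en,eo,et,ey] rk=7  ker:fk,fl,fn,fo,fy,kl,kn,ko,kt,ky,ln,lo,lt,ly,no,nt,ny,ot,oy,ty
∂2: piv[efl,efn,eky,eln,eno,fkl,fko,kln,kly,kot,koy,kty,loy] rk=13  ker:fln,oty
∂1c = {k} + {l} + {o} + {y}

cycle:no boundary:no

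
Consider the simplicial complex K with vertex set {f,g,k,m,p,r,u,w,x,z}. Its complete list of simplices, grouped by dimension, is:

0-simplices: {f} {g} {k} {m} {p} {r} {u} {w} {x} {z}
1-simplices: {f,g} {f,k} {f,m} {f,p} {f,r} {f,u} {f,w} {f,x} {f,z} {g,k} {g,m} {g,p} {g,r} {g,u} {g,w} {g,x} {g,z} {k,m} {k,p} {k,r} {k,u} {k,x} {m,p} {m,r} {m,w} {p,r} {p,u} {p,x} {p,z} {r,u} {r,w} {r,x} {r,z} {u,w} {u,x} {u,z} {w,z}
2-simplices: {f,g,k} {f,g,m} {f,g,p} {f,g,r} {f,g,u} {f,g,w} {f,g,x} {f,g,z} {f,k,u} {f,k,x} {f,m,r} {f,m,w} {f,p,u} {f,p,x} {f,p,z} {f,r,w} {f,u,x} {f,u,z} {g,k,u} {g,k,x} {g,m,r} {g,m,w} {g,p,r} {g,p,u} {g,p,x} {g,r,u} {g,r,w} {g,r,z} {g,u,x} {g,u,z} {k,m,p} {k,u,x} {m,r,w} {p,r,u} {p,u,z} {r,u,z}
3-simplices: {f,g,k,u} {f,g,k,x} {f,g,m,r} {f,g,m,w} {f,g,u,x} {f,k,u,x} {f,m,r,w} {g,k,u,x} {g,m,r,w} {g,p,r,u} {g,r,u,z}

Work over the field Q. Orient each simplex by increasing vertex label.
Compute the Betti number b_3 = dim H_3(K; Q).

n_0=10 n_1=37 n_2=36 n_3=11  [Q]
∂1: piv[fg,fk,fm,fp,fr,fu,fw,fx,fz] rk=9  ker:gk,gm,gp,gr,gu,gw,gx,gz,km,kp,kr,ku,kx,mp,mr,mw,pr,pu,px,pz,ru,rw,rx,rz,uw,ux,uz,wz
∂2: piv[fgk,fgm,fgp,fgr,fgu,fgw,fgx,fgz,fku,fkx,fmr,fmw,fpu,fpx,fpz,frw,fux,fuz,gpr,gru,grz,kmp] rk=22  ker:gku,gkx,gmr,gmw,gpu,gpx,grw,gux,guz,kux,mrw,pru,puz,ruz
∂3: piv[fgku,fgkx,fgmr,fgmw,fgux,fkux,fmrw,gmrw,gpru,gruz] rk=10  ker:gkux
b_3=(11−10)−0=1

b_3=1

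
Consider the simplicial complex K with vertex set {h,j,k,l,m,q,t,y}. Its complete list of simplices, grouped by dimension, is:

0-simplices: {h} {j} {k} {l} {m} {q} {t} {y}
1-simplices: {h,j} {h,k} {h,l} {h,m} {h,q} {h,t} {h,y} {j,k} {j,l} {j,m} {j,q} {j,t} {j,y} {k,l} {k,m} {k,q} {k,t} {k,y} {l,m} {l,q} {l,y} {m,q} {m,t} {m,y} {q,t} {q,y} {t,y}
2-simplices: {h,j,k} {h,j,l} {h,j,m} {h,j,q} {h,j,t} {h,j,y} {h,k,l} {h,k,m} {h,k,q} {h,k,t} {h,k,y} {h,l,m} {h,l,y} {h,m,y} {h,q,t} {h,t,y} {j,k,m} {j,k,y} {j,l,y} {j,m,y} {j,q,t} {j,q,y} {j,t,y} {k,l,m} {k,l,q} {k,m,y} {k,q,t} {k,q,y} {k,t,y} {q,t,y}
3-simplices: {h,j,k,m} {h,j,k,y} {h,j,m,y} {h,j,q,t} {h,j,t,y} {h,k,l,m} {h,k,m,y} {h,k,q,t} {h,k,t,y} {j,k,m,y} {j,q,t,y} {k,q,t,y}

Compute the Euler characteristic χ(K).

n_0=8 n_1=27 n_2=30 n_3=12
χ=+8−27+30−12=-1

χ(K)=-1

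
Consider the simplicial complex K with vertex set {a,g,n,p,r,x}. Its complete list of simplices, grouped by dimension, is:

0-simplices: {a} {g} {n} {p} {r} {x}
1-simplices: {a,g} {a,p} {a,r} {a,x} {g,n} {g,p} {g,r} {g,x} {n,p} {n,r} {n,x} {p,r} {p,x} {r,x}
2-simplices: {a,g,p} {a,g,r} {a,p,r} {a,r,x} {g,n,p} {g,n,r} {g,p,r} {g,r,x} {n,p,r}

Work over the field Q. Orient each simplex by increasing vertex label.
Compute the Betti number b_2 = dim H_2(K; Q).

n_0=6 n_1=14 n_2=9  [Q]
∂1: piv[ag,ap,ar,ax,gn] rk=5  ker:gp,gr,gx,np,nr,nx,pr,px,rx
∂2: piv[agp,agr,apr,arx,gnp,gnr,grx] rk=7  ker:gpr,npr
b_2=(9−7)−0=2

b_2=2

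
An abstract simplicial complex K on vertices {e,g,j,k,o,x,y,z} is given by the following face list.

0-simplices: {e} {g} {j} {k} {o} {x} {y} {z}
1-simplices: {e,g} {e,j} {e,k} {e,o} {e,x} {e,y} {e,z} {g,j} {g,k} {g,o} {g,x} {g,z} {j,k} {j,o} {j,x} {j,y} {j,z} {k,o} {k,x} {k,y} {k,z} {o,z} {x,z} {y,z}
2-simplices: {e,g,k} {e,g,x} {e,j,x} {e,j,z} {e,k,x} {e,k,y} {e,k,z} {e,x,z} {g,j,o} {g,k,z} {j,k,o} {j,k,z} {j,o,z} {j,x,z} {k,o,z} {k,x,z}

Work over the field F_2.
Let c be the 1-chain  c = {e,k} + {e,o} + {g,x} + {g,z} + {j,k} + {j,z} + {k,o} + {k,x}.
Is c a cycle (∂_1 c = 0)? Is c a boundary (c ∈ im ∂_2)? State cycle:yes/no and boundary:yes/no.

n_0=8 n_1=24 n_2=16  [Z2]
∂1: piv[eg,ej,ek,eo,ex,ey,ez] rk=7  ker:gj,gk,go,gx,gz,jk,jo,jx,jy,jz,ko,kx,ky,kz,oz,xz,yz
∂2: piv[egk,egx,ejx,ejz,ekx,eky,ekz,exz,gjo,gkz,jko,jkz,joz] rk=13  ker:jxz,koz,kxz
∂1c = 0
c vs im∂2: residual ≠ 0 ⇒ not boundary

cycle:yes boundary:no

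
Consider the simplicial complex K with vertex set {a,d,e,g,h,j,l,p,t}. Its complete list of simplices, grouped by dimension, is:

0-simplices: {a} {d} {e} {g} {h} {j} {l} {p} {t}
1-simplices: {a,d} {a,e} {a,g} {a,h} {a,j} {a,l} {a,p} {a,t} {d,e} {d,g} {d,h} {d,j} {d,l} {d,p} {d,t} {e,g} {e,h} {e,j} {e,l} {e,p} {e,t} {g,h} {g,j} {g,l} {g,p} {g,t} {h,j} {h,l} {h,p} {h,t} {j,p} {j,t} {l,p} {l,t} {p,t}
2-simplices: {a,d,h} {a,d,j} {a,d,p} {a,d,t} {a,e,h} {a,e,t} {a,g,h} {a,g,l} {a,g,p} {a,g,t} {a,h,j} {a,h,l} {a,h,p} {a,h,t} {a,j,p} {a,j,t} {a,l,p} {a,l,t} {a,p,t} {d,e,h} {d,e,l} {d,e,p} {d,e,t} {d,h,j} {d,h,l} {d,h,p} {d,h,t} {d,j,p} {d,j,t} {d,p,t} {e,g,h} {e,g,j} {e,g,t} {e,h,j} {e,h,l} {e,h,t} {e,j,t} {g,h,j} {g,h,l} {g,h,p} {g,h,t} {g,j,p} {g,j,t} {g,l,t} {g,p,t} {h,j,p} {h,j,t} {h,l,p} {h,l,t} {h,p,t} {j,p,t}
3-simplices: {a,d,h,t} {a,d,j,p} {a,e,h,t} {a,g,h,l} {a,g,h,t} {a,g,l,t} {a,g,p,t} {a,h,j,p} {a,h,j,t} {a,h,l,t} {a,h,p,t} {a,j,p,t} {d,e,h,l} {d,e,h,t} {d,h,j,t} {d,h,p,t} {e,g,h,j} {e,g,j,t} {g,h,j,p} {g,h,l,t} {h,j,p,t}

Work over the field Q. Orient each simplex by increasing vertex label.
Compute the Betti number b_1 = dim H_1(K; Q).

n_0=9 n_1=35 n_2=51 n_3=21  [Q]
∂1: piv[ad,ae,ag,ah,aj,al,ap,at] rk=8  ker:de,dg,dh,dj,dl,dp,dt,eg,eh,ej,el,ep,et,gh,gj,gl,gp,gt,hj,hl,hp,ht,jp,jt,lp,lt,pt
∂2: piv[adh,adj,adp,adt,aeh,aet,agh,agl,agp,agt,ahj,ahl,ahp,aht,ajp,ajt,alp,alt,apt,deh,del,dep,dhl,egh,egj,ehj] rk=26  ker:det,dhj,dhp,dht,djp,djt,dpt,egt,ehl,eht,ejt,ghj,ghl,ghp,ght,gjp,gjt,glt,gpt,hjp,hjt,hlp,hlt,hpt,jpt
∂3: piv[adht,adjp,aeht,aghl,aght,aglt,agpt,ahjp,ahjt,ahlt,ahpt,ajpt,dehl,deht,dhjt,dhpt,eghj,egjt,ghjp] rk=19  ker:ghlt,hjpt
b_1=(35−8)−26=1

b_1=1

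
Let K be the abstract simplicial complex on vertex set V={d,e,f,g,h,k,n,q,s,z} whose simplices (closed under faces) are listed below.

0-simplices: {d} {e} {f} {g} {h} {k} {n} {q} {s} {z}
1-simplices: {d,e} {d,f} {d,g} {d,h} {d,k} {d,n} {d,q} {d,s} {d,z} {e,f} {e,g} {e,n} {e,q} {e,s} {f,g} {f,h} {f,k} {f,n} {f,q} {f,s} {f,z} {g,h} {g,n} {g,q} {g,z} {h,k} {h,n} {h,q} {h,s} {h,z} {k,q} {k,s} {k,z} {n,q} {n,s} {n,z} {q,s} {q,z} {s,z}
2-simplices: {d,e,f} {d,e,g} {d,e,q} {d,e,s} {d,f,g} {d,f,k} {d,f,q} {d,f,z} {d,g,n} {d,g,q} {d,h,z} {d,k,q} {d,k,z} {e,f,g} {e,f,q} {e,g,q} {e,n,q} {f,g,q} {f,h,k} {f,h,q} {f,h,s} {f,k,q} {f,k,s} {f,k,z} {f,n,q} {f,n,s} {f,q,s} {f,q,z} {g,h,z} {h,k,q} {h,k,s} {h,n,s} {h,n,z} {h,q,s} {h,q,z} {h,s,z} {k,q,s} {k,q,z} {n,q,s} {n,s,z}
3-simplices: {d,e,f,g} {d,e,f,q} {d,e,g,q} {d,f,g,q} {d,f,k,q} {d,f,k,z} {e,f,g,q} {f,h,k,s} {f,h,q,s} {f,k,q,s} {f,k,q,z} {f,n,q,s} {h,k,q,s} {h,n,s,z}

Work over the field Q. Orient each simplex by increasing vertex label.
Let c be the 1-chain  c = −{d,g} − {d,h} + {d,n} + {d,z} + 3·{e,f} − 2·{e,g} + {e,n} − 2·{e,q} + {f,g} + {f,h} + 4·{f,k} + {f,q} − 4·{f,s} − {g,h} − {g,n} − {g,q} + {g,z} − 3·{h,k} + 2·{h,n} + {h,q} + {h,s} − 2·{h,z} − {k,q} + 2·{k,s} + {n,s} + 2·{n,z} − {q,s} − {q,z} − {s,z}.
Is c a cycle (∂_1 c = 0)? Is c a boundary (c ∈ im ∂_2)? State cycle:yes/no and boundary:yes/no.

cycle:yes boundary:yes

n_0=10 n_1=39 n_2=40 n_3=14  [Q]
∂1: piv[de,df,dg,dh,dk,dn,dq,ds,dz] rk=9  ker:ef,eg,en,eq,es,fg,fh,fk,fn,fq,fs,fz,gh,gn,gq,gz,hk,hn,hq,hs,hz,kq,ks,kz,nq,ns,nz,qs,qz,sz
∂2: piv[def,deg,deq,des,dfg,dfk,dfq,dfz,dgn,dgq,dhz,dkq,dkz,enq,fhk,fhq,fhs,fks,fnq,fns,fqs,fqz,ghz,hns,hnz,hqz,hsz] rk=27  ker:efg,efq,egq,fgq,fkq,fkz,hkq,hks,hqs,kqs,kqz,nqs,nsz
∂3: piv[defg,defq,degq,dfgq,dfkq,dfkz,fhks,fhqs,fkqs,fkqz,fnqs,hkqs,hnsz] rk=13  ker:efgq
∂1c = 0
c vs im∂2: reduces to 0 ⇒ boundary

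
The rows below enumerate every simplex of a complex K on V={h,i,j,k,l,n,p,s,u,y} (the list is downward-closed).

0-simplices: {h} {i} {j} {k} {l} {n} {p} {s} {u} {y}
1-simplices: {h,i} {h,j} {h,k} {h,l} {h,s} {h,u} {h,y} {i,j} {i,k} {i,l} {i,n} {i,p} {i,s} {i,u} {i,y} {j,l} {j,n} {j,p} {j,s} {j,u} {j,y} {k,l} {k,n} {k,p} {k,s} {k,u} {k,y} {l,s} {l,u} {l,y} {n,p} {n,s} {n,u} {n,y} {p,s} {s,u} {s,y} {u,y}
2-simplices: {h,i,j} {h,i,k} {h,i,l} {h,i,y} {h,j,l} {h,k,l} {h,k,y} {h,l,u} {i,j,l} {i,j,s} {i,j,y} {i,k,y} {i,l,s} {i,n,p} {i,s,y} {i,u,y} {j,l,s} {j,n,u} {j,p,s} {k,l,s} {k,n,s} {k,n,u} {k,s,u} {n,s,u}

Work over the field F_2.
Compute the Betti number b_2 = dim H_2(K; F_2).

n_0=10 n_1=38 n_2=24  [Z2]
∂1: piv[hi,hj,hk,hl,hs,hu,hy,in,ip] rk=9  ker:ij,ik,il,is,iu,iy,jl,jn,jp,js,ju,jy,kl,kn,kp,ks,ku,ky,ls,lu,ly,np,ns,nu,ny,ps,su,sy,uy
∂2: piv[hij,hik,hil,hiy,hjl,hkl,hky,hlu,ijs,ijy,ils,inp,isy,iuy,jnu,jps,kls,kns,knu,ksu] rk=20  ker:ijl,iky,jls,nsu
b_2=(24−20)−0=4

b_2=4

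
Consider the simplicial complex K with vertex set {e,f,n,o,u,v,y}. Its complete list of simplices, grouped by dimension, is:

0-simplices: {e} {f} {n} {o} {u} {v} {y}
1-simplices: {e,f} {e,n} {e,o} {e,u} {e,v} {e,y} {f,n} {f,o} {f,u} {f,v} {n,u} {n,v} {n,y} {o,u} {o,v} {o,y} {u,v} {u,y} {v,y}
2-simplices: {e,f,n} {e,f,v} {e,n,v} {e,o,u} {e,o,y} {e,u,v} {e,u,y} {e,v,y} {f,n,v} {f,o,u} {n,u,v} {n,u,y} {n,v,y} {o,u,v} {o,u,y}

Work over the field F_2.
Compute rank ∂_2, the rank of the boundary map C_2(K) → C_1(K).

rank∂_2=12

n_0=7 n_1=19 n_2=15  [Z2]
∂1: piv[ef,en,eo,eu,ev,ey] rk=6  ker:fn,fo,fu,fv,nu,nv,ny,ou,ov,oy,uv,uy,vy
∂2: piv[efn,efv,env,eou,eoy,euv,euy,evy,fou,nuv,nuy,ouv] rk=12  ker:fnv,nvy,ouy
rk∂_2=12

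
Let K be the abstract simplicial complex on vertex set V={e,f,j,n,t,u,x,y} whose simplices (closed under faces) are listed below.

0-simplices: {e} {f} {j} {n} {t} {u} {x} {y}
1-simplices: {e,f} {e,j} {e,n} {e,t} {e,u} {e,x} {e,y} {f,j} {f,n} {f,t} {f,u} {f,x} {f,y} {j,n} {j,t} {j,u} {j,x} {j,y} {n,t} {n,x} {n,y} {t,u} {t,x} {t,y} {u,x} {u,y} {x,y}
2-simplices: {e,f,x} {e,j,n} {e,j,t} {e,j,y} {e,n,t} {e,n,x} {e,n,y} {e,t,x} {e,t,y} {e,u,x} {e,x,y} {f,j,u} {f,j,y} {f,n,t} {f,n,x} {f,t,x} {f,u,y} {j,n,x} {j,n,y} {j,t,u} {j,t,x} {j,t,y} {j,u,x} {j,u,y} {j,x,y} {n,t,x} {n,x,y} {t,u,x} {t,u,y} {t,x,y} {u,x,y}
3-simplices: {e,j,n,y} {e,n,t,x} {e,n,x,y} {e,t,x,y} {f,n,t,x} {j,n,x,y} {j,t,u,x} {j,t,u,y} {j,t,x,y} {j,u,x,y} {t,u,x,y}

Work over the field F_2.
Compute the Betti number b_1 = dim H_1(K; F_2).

n_0=8 n_1=27 n_2=31 n_3=11  [Z2]
∂1: piv[ef,ej,en,et,eu,ex,ey] rk=7  ker:fj,fn,ft,fu,fx,fy,jn,jt,ju,jx,jy,nt,nx,ny,tu,tx,ty,ux,uy,xy
∂2: piv[efx,ejn,ejt,ejy,ent,enx,eny,etx,ety,eux,exy,fju,fjy,fnt,fnx,fuy,jnx,jtu,jux] rk=19  ker:ftx,jny,jtx,jty,juy,jxy,ntx,nxy,tux,tuy,txy,uxy
∂3: piv[ejny,entx,enxy,etxy,fntx,jnxy,jtux,jtuy,jtxy,juxy] rk=10  ker:tuxy
b_1=(27−7)−19=1

b_1=1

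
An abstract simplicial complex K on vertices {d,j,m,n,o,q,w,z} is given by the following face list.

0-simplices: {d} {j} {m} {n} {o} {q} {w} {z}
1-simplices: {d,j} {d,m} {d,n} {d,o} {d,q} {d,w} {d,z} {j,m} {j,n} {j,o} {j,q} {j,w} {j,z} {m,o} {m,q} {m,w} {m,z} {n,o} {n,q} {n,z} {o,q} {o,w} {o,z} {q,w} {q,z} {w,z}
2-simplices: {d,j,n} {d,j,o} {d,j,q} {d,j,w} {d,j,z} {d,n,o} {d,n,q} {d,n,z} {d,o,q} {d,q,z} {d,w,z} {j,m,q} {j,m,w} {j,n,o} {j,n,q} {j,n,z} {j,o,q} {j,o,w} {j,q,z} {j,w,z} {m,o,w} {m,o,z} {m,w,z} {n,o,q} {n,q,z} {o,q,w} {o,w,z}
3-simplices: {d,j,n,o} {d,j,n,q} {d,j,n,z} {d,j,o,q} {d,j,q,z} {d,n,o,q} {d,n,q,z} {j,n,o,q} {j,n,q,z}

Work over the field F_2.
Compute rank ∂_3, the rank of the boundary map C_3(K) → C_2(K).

rank∂_3=7

n_0=8 n_1=26 n_2=27 n_3=9  [Z2]
∂1: piv[dj,dm,dn,do,dq,dw,dz] rk=7  ker:jm,jn,jo,jq,jw,jz,mo,mq,mw,mz,no,nq,nz,oq,ow,oz,qw,qz,wz
∂2: piv[djn,djo,djq,djw,djz,dno,dnq,dnz,doq,dqz,dwz,jmq,jmw,jow,mow,moz,mwz,oqw] rk=18  ker:jno,jnq,jnz,joq,jqz,jwz,noq,nqz,owz
∂3: piv[djno,djnq,djnz,djoq,djqz,dnoq,dnqz] rk=7  ker:jnoq,jnqz
rk∂_3=7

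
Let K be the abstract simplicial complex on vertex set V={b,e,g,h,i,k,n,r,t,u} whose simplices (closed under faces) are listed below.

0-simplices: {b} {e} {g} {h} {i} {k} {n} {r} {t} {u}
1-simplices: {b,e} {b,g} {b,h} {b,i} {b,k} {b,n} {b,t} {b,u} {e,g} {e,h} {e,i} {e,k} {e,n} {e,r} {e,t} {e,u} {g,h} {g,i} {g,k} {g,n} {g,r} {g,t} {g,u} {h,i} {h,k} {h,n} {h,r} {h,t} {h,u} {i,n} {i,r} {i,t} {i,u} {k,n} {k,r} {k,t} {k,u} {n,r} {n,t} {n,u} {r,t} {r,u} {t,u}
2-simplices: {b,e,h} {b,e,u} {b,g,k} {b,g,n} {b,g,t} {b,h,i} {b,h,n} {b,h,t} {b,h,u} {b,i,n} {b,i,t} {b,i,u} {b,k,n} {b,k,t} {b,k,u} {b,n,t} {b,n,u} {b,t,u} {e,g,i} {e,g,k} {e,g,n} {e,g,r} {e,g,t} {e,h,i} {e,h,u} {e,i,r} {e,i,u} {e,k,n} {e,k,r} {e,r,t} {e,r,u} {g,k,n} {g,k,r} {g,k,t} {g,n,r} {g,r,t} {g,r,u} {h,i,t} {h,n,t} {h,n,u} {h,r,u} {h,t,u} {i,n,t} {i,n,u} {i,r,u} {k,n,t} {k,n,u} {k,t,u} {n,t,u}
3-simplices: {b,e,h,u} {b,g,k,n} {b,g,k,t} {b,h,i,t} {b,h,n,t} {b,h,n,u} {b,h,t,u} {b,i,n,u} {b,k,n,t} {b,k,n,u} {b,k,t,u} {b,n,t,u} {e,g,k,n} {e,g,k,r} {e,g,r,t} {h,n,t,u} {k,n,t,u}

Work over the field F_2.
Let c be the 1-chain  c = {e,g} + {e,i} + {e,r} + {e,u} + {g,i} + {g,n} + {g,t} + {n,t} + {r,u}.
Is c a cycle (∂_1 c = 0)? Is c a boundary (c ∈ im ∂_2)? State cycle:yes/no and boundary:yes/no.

cycle:yes boundary:yes

n_0=10 n_1=43 n_2=49 n_3=17  [Z2]
∂1: piv[be,bg,bh,bi,bk,bn,bt,bu,er] rk=9  ker:eg,eh,ei,ek,en,et,eu,gh,gi,gk,gn,gr,gt,gu,hi,hk,hn,hr,ht,hu,in,ir,it,iu,kn,kr,kt,ku,nr,nt,nu,rt,ru,tu
∂2: piv[beh,beu,bgk,bgn,bgt,bhi,bhn,bht,bhu,bin,bit,biu,bkn,bkt,bku,bnt,bnu,btu,egi,egk,egn,egr,egt,ehi,eir,ekr,ert,eru,gnr,gru,hru] rk=31  ker:ehu,eiu,ekn,gkn,gkr,gkt,grt,hit,hnt,hnu,htu,int,inu,iru,knt,knu,ktu,ntu
∂3: piv[behu,bgkn,bgkt,bhit,bhnt,bhnu,bhtu,binu,bknt,bknu,bktu,bntu,egkn,egkr,egrt] rk=15  ker:hntu,kntu
∂1c = 0
c vs im∂2: reduces to 0 ⇒ boundary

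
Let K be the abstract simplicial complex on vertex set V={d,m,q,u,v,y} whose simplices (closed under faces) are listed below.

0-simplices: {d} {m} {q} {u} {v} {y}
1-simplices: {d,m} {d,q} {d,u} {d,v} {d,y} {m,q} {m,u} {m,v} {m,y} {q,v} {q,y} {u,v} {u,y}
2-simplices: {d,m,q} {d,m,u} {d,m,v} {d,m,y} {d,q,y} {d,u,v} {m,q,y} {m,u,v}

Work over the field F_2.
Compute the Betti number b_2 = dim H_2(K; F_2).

b_2=2

n_0=6 n_1=13 n_2=8  [Z2]
∂1: piv[dm,dq,du,dv,dy] rk=5  ker:mq,mu,mv,my,qv,qy,uv,uy
∂2: piv[dmq,dmu,dmv,dmy,dqy,duv] rk=6  ker:mqy,muv
b_2=(8−6)−0=2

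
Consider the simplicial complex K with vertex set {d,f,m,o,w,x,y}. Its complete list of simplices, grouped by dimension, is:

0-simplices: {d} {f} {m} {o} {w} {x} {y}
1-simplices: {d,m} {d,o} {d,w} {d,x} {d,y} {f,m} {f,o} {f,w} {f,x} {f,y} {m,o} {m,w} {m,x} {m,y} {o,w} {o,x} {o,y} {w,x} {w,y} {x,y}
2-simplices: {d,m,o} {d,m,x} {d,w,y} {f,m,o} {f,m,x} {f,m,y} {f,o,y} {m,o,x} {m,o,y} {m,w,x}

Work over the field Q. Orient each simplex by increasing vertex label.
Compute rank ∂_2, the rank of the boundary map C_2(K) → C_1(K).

n_0=7 n_1=20 n_2=10  [Q]
∂1: piv[dm,do,dw,dx,dy,fm] rk=6  ker:fo,fw,fx,fy,mo,mw,mx,my,ow,ox,oy,wx,wy,xy
∂2: piv[dmo,dmx,dwy,fmo,fmx,fmy,foy,mox,mwx] rk=9  ker:moy
rk∂_2=9

rank∂_2=9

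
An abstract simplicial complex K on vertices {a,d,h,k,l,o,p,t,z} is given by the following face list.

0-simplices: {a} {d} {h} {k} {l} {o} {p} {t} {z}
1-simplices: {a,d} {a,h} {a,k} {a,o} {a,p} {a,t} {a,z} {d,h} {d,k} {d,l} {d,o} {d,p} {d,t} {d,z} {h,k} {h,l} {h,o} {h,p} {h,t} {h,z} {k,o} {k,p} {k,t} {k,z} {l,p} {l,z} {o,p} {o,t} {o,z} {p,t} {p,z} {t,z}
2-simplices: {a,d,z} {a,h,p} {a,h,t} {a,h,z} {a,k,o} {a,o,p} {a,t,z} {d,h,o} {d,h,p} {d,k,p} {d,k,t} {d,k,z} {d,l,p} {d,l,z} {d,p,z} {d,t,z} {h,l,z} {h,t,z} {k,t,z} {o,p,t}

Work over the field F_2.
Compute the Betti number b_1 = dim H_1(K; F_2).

n_0=9 n_1=32 n_2=20  [Z2]
∂1: piv[ad,ah,ak,ao,ap,at,az,dl] rk=8  ker:dh,dk,do,dp,dt,dz,hk,hl,ho,hp,ht,hz,ko,kp,kt,kz,lp,lz,op,ot,oz,pt,pz,tz
∂2: piv[adz,ahp,aht,ahz,ako,aop,atz,dho,dhp,dkp,dkt,dkz,dlp,dlz,dpz,dtz,hlz,opt] rk=18  ker:htz,ktz
b_1=(32−8)−18=6

b_1=6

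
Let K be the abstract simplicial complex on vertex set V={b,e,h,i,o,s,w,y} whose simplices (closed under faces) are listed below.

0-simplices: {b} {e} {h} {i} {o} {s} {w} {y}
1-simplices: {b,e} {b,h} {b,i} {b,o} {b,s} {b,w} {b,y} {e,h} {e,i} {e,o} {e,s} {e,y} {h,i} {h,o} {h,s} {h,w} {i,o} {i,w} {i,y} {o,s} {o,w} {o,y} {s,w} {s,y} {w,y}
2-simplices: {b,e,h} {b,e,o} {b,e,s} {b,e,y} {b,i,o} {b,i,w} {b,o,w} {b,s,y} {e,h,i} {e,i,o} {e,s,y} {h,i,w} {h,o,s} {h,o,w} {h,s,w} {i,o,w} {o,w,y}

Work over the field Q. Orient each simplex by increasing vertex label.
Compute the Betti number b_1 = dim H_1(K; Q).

n_0=8 n_1=25 n_2=17  [Q]
∂1: piv[be,bh,bi,bo,bs,bw,by] rk=7  ker:eh,ei,eo,es,ey,hi,ho,hs,hw,io,iw,iy,os,ow,oy,sw,sy,wy
∂2: piv[beh,beo,bes,bey,bio,biw,bow,bsy,ehi,eio,hiw,hos,how,hsw,owy] rk=15  ker:esy,iow
b_1=(25−7)−15=3

b_1=3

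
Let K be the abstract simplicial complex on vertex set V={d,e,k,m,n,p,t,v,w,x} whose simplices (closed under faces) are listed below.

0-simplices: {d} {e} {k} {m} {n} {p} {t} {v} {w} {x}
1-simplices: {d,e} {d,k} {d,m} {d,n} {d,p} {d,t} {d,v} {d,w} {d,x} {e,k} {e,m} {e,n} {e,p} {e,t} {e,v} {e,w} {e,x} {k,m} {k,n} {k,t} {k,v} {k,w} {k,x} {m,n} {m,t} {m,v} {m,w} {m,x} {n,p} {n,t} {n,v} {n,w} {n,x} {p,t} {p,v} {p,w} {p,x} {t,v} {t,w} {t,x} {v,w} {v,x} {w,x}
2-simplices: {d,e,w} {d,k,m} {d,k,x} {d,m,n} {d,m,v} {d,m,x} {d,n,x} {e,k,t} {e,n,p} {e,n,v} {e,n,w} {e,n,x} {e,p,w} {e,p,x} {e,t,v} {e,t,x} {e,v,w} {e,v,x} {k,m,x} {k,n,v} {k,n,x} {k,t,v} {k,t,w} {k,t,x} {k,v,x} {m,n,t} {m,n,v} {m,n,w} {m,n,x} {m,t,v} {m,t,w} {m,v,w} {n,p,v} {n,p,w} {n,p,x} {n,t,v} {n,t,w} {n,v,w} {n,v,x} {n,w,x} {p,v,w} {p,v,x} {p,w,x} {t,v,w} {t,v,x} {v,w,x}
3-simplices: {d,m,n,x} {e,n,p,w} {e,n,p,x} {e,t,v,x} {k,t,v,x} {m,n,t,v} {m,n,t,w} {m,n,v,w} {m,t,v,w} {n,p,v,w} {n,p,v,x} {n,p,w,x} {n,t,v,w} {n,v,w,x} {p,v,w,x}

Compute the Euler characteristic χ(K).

χ(K)=-2

n_0=10 n_1=43 n_2=46 n_3=15
χ=+10−43+46−15=-2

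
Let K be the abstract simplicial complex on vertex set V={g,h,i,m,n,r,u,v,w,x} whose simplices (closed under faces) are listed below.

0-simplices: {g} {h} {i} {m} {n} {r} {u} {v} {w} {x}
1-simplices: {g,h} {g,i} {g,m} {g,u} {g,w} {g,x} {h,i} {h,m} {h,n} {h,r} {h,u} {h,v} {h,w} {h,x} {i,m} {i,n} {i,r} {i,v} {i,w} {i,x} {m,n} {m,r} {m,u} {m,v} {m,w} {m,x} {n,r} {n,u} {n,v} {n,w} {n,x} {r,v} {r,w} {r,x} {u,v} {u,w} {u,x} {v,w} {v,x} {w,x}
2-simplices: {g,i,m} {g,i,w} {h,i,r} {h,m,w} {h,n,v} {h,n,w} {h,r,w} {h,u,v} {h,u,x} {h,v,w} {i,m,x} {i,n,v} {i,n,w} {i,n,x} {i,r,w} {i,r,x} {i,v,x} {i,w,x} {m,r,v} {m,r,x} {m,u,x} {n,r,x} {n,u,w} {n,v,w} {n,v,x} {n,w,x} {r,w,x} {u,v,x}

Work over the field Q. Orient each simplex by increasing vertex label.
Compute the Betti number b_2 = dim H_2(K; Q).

n_0=10 n_1=40 n_2=28  [Q]
∂1: piv[gh,gi,gm,gu,gw,gx,hn,hr,hv] rk=9  ker:hi,hm,hu,hw,hx,im,in,ir,iv,iw,ix,mn,mr,mu,mv,mw,mx,nr,nu,nv,nw,nx,rv,rw,rx,uv,uw,ux,vw,vx,wx
∂2: piv[gim,giw,hir,hmw,hnv,hnw,hrw,huv,hux,hvw,imx,inv,inw,inx,irw,irx,ivx,iwx,mrv,mrx,mux,nrx,nuw,uvx] rk=24  ker:nvw,nvx,nwx,rwx
b_2=(28−24)−0=4

b_2=4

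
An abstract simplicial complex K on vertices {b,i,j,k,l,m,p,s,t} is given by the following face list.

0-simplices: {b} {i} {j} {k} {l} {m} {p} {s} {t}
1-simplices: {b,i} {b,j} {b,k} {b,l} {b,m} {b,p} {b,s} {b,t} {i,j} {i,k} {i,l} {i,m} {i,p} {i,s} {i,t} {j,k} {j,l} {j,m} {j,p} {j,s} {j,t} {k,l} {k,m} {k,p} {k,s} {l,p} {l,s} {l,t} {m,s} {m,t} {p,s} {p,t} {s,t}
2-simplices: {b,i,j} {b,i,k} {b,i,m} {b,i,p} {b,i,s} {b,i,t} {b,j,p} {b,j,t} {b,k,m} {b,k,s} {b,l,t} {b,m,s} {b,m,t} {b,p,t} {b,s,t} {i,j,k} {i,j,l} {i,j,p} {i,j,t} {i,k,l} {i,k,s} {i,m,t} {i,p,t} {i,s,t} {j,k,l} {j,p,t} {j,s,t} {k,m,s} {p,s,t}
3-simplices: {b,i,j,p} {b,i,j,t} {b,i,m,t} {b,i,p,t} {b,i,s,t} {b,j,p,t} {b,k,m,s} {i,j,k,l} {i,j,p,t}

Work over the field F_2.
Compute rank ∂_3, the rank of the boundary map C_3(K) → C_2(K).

n_0=9 n_1=33 n_2=29 n_3=9  [Z2]
∂1: piv[bi,bj,bk,bl,bm,bp,bs,bt] rk=8  ker:ij,ik,il,im,ip,is,it,jk,jl,jm,jp,js,jt,kl,km,kp,ks,lp,ls,lt,ms,mt,ps,pt,st
∂2: piv[bij,bik,bim,bip,bis,bit,bjp,bjt,bkm,bks,blt,bms,bmt,bpt,bst,ijk,ijl,ikl,jst,pst] rk=20  ker:ijp,ijt,iks,imt,ipt,ist,jkl,jpt,kms
∂3: piv[bijp,bijt,bimt,bipt,bist,bjpt,bkms,ijkl] rk=8  ker:ijpt
rk∂_3=8

rank∂_3=8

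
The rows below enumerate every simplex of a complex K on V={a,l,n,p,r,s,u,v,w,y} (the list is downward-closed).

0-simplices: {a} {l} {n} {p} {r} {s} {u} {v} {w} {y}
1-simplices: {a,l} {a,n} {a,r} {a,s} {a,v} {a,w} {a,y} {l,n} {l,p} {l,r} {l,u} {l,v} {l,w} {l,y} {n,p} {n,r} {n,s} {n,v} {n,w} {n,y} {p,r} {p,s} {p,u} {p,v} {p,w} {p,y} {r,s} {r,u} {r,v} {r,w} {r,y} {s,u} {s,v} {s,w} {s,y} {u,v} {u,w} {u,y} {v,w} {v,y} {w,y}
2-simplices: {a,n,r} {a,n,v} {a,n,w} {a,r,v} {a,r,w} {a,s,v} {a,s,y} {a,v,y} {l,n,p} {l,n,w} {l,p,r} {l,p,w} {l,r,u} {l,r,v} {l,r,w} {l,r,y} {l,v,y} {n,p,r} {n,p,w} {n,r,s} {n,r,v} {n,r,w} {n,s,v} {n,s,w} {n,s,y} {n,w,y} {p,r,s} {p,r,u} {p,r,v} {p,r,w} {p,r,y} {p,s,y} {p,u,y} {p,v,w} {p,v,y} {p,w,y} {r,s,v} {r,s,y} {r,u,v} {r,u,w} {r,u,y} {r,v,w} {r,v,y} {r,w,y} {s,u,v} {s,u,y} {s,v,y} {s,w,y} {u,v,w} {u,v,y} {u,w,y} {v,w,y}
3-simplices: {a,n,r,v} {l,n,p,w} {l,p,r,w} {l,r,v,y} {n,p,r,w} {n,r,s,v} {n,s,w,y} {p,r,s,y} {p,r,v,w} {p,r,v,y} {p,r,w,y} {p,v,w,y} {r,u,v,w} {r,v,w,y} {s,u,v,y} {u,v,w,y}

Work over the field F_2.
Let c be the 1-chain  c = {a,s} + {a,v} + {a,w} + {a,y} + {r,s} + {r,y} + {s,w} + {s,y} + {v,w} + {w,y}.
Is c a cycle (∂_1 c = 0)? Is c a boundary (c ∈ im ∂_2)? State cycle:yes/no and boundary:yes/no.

cycle:yes boundary:yes

n_0=10 n_1=41 n_2=52 n_3=16  [Z2]
∂1: piv[al,an,ar,as,av,aw,ay,lp,lu] rk=9  ker:ln,lr,lv,lw,ly,np,nr,ns,nv,nw,ny,pr,ps,pu,pv,pw,py,rs,ru,rv,rw,ry,su,sv,sw,sy,uv,uw,uy,vw,vy,wy
∂2: piv[anr,anv,anw,arv,arw,asv,asy,avy,lnp,lnw,lpr,lpw,lru,lrv,lrw,lry,lvy,nrs,nsv,nsw,nsy,nwy,prs,pru,prv,pry,puy,pvw,ruv,ruw,suv] rk=31  ker:npr,npw,nrv,nrw,prw,psy,pvy,pwy,rsv,rsy,ruy,rvw,rvy,rwy,suy,svy,swy,uvw,uvy,uwy,vwy
∂3: piv[anrv,lnpw,lprw,lrvy,nprw,nrsv,nswy,prsy,prvw,prvy,prwy,pvwy,ruvw,suvy,uvwy] rk=15  ker:rvwy
∂1c = 0
c vs im∂2: reduces to 0 ⇒ boundary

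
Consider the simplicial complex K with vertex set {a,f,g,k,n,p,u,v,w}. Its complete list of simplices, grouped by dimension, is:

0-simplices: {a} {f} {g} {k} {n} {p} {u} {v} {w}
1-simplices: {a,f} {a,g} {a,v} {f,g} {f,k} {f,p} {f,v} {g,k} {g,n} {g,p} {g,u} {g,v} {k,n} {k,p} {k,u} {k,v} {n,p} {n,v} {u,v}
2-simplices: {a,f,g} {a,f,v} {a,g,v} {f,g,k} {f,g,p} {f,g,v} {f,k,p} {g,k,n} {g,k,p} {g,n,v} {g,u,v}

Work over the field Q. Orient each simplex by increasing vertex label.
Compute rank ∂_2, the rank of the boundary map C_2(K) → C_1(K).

n_0=9 n_1=19 n_2=11  [Q]
∂1: piv[af,ag,av,fk,fp,gn,gu] rk=7  ker:fg,fv,gk,gp,gv,kn,kp,ku,kv,np,nv,uv
∂2: piv[afg,afv,agv,fgk,fgp,fkp,gkn,gnv,guv] rk=9  ker:fgv,gkp
rk∂_2=9

rank∂_2=9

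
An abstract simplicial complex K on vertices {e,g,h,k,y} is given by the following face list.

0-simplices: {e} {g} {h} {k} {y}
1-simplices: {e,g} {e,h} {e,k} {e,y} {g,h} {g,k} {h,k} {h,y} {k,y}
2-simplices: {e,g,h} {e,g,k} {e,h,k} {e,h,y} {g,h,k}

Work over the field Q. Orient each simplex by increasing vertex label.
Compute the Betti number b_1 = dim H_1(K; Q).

b_1=1

n_0=5 n_1=9 n_2=5  [Q]
∂1: piv[eg,eh,ek,ey] rk=4  ker:gh,gk,hk,hy,ky
∂2: piv[egh,egk,ehk,ehy] rk=4  ker:ghk
b_1=(9−4)−4=1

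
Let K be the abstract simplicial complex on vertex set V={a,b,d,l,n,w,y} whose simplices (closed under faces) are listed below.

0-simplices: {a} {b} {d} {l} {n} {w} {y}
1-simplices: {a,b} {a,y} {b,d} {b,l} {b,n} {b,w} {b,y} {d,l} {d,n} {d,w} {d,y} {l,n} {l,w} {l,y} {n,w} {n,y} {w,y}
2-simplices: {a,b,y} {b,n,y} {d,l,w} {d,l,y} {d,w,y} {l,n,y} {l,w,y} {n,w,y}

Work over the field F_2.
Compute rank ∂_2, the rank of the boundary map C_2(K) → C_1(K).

n_0=7 n_1=17 n_2=8  [Z2]
∂1: piv[ab,ay,bd,bl,bn,bw] rk=6  ker:by,dl,dn,dw,dy,ln,lw,ly,nw,ny,wy
∂2: piv[aby,bny,dlw,dly,dwy,lny,nwy] rk=7  ker:lwy
rk∂_2=7

rank∂_2=7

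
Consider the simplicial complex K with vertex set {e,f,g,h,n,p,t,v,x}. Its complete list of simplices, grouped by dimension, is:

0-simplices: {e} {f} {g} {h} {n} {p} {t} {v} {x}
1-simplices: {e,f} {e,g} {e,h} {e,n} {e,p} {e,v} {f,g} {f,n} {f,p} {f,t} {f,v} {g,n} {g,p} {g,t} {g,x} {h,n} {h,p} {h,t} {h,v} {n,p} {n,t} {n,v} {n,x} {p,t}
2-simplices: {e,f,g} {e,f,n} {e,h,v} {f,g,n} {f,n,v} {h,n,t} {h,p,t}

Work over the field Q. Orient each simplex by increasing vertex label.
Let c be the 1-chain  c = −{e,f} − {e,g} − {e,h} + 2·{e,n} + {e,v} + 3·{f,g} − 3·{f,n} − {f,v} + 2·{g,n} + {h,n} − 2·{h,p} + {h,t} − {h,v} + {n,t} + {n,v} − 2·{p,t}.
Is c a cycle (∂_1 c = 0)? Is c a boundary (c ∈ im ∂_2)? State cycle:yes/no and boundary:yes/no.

n_0=9 n_1=24 n_2=7  [Q]
∂1: piv[ef,eg,eh,en,ep,ev,ft,gx] rk=8  ker:fg,fn,fp,fv,gn,gp,gt,hn,hp,ht,hv,np,nt,nv,nx,pt
∂2: piv[efg,efn,ehv,fgn,fnv,hnt,hpt] rk=7
∂1c = 0
c vs im∂2: reduces to 0 ⇒ boundary

cycle:yes boundary:yes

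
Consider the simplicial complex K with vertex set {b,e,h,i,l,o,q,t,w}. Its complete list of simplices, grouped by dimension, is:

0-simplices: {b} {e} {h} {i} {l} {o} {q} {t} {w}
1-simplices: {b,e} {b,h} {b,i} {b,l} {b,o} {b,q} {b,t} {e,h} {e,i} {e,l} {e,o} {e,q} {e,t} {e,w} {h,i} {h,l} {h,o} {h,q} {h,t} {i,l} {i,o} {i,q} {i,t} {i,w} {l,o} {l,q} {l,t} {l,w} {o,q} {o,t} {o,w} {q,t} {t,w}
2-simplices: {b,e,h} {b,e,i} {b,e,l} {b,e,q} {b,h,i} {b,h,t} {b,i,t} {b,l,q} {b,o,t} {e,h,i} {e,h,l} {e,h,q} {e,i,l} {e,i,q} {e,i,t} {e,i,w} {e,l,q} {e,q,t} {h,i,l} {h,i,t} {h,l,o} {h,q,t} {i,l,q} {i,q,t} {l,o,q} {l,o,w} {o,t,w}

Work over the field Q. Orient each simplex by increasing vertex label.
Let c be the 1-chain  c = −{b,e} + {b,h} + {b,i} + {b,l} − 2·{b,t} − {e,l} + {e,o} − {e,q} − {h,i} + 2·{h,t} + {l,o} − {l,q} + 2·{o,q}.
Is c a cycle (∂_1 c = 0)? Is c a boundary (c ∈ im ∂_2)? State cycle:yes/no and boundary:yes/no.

cycle:yes boundary:no

n_0=9 n_1=33 n_2=27  [Q]
∂1: piv[be,bh,bi,bl,bo,bq,bt,ew] rk=8  ker:eh,ei,el,eo,eq,et,hi,hl,ho,hq,ht,il,io,iq,it,iw,lo,lq,lt,lw,oq,ot,ow,qt,tw
∂2: piv[beh,bei,bel,beq,bhi,bht,bit,blq,bot,ehl,ehq,eil,eiq,eit,eiw,eqt,hlo,loq,low,otw] rk=20  ker:ehi,elq,hil,hit,hqt,ilq,iqt
∂1c = 0
c vs im∂2: residual ≠ 0 ⇒ not boundary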